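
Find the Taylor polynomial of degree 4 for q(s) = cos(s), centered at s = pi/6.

sqrt(3)*(s - pi/6)^4/48 + (s - pi/6)^3/12 - sqrt(3)*(s - pi/6)^2/4 - (s - pi/6)/2 + sqrt(3)/2

q(pi/6) = sqrt(3)/2
q′(pi/6) = -1/2
q′′(pi/6) = -sqrt(3)/2
q′′′(pi/6) = 1/2
q^(4)(pi/6) = sqrt(3)/2
Then c_k = q^(k)(pi/6)/k! gives each Taylor coefficient.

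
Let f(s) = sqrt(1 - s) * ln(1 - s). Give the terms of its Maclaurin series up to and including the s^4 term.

Write out both Maclaurin series and multiply, keeping only the needed powers.
[s^0] = 0;  [s^1] = -1;  [s^2] = 0;  [s^3] = 1/24;  [s^4] = 1/24.

s^4/24 + s^3/24 - s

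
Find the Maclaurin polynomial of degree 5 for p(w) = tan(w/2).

w^5/240 + w^3/24 + w/2

Differentiate repeatedly and evaluate at the center.
[w^0] = 0;  [w^1] = 1/2;  [w^2] = 0;  [w^3] = 1/24;  [w^4] = 0;  [w^5] = 1/240.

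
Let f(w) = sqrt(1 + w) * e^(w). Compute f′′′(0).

Write out both Maclaurin series and multiply, keeping only the needed powers.
The coefficient of w^3 in the expansion is 17/48, so f′′′(0) = 3! * (17/48) = 17/8.

17/8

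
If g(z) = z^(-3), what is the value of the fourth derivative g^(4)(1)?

Use the known series and substitute for the argument.
The coefficient of (z - 1)^4 in the expansion is 15, so g^(4)(1) = 4! * (15) = 360.

360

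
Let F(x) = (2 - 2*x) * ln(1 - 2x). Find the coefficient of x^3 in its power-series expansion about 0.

-4/3

Shift and add copies of the series according to the polynomial's terms.
F(0) = 0
F′(0) = -4
F′′(0) = 0
F′′′(0) = -8
So c_3 = F′′′(0)/3! = -4/3.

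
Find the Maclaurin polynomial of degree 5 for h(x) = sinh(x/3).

x^5/29160 + x^3/162 + x/3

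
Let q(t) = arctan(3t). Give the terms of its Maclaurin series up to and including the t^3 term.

Use the known series and substitute for the argument.
[t^0] = 0;  [t^1] = 3;  [t^2] = 0;  [t^3] = -9.

-9*t^3 + 3*t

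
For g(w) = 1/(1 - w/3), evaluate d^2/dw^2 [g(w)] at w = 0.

2/9

From the series, [w^2] g = 1/9; multiply by 2! = 2 to get 2/9.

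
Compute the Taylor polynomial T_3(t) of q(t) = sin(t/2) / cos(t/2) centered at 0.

t^3/24 + t/2

Invert the denominator's series and multiply.
[t^0] = 0;  [t^1] = 1/2;  [t^2] = 0;  [t^3] = 1/24.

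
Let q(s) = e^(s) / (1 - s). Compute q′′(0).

Write out both Maclaurin series and multiply, keeping only the needed powers.
The coefficient of s^2 in the expansion is 5/2, so q′′(0) = 2! * (5/2) = 5.

5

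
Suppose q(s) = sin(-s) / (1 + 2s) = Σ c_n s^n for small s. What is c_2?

2

Multiply the two series term by term and collect like powers.
q(0) = 0
q′(0) = -1
q′′(0) = 4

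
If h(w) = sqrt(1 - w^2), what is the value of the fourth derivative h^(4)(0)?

Apply the Taylor formula c_k = f^(k)(a)/k!.
The coefficient of w^4 in the expansion is -1/8, so h^(4)(0) = 4! * (-1/8) = -3.

-3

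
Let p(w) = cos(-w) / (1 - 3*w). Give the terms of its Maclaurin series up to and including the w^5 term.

Expand 1/(denominator) as a geometric series and multiply by the numerator's series.
p(0) = 1
p′(0) = 3
p′′(0) = 17
p′′′(0) = 153
p^(4)(0) = 1837
p^(5)(0) = 27555

1837*w^5/8 + 1837*w^4/24 + 51*w^3/2 + 17*w^2/2 + 3*w + 1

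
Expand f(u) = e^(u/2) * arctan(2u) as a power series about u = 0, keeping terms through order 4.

Write out both Maclaurin series and multiply, keeping only the needed powers.
f(0) = 0
f′(0) = 2
f′′(0) = 2
f′′′(0) = -29/2
f^(4)(0) = -31
Dividing each by k! gives the coefficients c_0, ..., c_4.

-31*u^4/24 - 29*u^3/12 + u^2 + 2*u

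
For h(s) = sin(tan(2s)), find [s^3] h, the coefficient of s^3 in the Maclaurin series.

Compose series: expand the inner function first, then feed it into the outer expansion.
h(0) = 0
h′(0) = 2
h′′(0) = 0
h′′′(0) = 8
So c_3 = h′′′(0)/3! = 4/3.

4/3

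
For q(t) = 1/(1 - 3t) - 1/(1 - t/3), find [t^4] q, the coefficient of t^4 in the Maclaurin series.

Combine the two series term by term.
[t^0] = 0;  [t^1] = 8/3;  [t^2] = 80/9;  [t^3] = 728/27;  [t^4] = 6560/81.

6560/81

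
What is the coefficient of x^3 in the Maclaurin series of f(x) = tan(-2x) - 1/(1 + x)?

Add the two expansions coefficient-wise.
f(0) = -1
f′(0) = -1
f′′(0) = -2
f′′′(0) = -10
So c_3 = f′′′(0)/3! = -5/3.

-5/3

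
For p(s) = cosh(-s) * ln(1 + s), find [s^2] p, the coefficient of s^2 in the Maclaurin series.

-1/2

Take the Cauchy product of the two expansions.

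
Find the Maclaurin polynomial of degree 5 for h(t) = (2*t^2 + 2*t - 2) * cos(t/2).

Shift and add copies of the series according to the polynomial's terms.
h(0) = -2
h′(0) = 2
h′′(0) = 9/2
h′′′(0) = -3/2
h^(4)(0) = -49/8
h^(5)(0) = 5/8

t^5/192 - 49*t^4/192 - t^3/4 + 9*t^2/4 + 2*t - 2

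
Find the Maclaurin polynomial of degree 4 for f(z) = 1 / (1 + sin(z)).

Write 1/(1+u) = 1 - u + u^2 - u^3 + ... and substitute the series for u.
[z^0] = 1;  [z^1] = -1;  [z^2] = 1;  [z^3] = -5/6;  [z^4] = 2/3.

2*z^4/3 - 5*z^3/6 + z^2 - z + 1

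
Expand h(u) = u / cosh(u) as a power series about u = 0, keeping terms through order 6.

5*u^5/24 - u^3/2 + u

Invert the denominator's series and multiply.
h(0) = 0
h′(0) = 1
h′′(0) = 0
h′′′(0) = -3
h^(4)(0) = 0
h^(5)(0) = 25
h^(6)(0) = 0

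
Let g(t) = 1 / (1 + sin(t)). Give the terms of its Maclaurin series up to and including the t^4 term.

Use the geometric series for the reciprocal, then substitute.
g(0) = 1
g′(0) = -1
g′′(0) = 2
g′′′(0) = -5
g^(4)(0) = 16

2*t^4/3 - 5*t^3/6 + t^2 - t + 1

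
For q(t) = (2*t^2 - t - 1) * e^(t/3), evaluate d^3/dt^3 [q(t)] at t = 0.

Shift and add copies of the series according to the polynomial's terms.
The coefficient of t^3 in the expansion is 49/81, so q′′′(0) = 3! * (49/81) = 98/27.

98/27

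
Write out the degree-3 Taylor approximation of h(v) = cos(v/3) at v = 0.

1 - v^2/18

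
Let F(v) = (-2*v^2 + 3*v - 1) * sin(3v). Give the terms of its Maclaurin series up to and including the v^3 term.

-3*v^3/2 + 9*v^2 - 3*v

Distribute the polynomial across the series and collect like powers.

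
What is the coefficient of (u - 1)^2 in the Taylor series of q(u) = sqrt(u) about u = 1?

[(u - 1)^0] = 1;  [(u - 1)^1] = 1/2;  [(u - 1)^2] = -1/8.
So c_2 = q′′(1)/2! = -1/8.

-1/8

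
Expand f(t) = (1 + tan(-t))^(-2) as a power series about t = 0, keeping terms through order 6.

Plug the Maclaurin series of the inner function into that of the outer and collect terms.
f(0) = 1
f′(0) = 2
f′′(0) = 6
f′′′(0) = 28
f^(4)(0) = 168
f^(5)(0) = 1232
f^(6)(0) = 10656
Dividing each by k! gives the coefficients c_0, ..., c_6.

74*t^6/5 + 154*t^5/15 + 7*t^4 + 14*t^3/3 + 3*t^2 + 2*t + 1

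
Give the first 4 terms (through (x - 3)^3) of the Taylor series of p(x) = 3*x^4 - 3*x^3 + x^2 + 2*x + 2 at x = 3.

p(3) = 179
p′(3) = 251
p′′(3) = 272
p′′′(3) = 198
The Taylor polynomial is Σ p^(k)(3)/k! · (x - 3)^k.

33*(x - 3)^3 + 136*(x - 3)^2 + 251*(x - 3) + 179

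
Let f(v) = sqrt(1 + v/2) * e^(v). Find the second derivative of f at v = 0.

Multiply the two series term by term and collect like powers.
The coefficient of v^2 in the expansion is 23/32, so f′′(0) = 2! * (23/32) = 23/16.

23/16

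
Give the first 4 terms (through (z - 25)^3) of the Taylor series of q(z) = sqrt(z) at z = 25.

(z - 25)^3/50000 - (z - 25)^2/1000 + (z - 25)/10 + 5

Apply the Taylor formula c_k = f^(k)(a)/k!.
q(25) = 5
q′(25) = 1/10
q′′(25) = -1/500
q′′′(25) = 3/25000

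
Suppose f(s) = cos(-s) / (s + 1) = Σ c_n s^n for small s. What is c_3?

Expand 1/(denominator) as a geometric series and multiply by the numerator's series.
f(0) = 1
f′(0) = -1
f′′(0) = 1
f′′′(0) = -3
The Taylor polynomial is Σ f^(k)(0)/k! · s^k.

-1/2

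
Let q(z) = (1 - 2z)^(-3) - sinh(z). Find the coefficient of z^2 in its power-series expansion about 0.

Expand each term separately and add.
[z^0] = 1;  [z^1] = 5;  [z^2] = 24.
So c_2 = q′′(0)/2! = 24.

24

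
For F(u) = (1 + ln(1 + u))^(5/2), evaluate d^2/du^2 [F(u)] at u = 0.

5/4

Let u equal the inner series; expand the outer function in u and truncate.
The coefficient of u^2 in the expansion is 5/8, so F′′(0) = 2! * (5/8) = 5/4.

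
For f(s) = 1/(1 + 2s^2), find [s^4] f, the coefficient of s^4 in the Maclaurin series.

f(0) = 1
f′(0) = 0
f′′(0) = -4
f′′′(0) = 0
f^(4)(0) = 96
Then c_k = f^(k)(0)/k! gives each Taylor coefficient.

4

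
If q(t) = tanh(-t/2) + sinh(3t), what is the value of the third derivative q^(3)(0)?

Expand each term separately and add.
The coefficient of t^3 in the expansion is 109/24, so q′′′(0) = 3! * (109/24) = 109/4.

109/4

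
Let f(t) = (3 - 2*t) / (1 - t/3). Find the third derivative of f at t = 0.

Multiply each power in the prefactor through the base expansion.
From the series, [t^3] f = -1/9; multiply by 3! = 6 to get -2/3.

-2/3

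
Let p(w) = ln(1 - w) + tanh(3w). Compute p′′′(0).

-56

Expand each term separately and add.
The coefficient of w^3 in the expansion is -28/3, so p′′′(0) = 3! * (-28/3) = -56.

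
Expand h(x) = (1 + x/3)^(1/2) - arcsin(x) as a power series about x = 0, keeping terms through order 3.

Combine the two series term by term.
[x^0] = 1;  [x^1] = -5/6;  [x^2] = -1/72;  [x^3] = -71/432.

-71*x^3/432 - x^2/72 - 5*x/6 + 1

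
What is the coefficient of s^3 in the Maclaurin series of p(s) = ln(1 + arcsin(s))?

1/2

Plug the Maclaurin series of the inner function into that of the outer and collect terms.
[s^0] = 0;  [s^1] = 1;  [s^2] = -1/2;  [s^3] = 1/2.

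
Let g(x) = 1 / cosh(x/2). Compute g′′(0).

-1/4

Invert the denominator's series and multiply.
The coefficient of x^2 in the expansion is -1/8, so g′′(0) = 2! * (-1/8) = -1/4.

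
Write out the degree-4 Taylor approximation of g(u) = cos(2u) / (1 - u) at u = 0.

-u^4/3 - u^3 - u^2 + u + 1

Expand 1/(denominator) as a geometric series and multiply by the numerator's series.
g(0) = 1
g′(0) = 1
g′′(0) = -2
g′′′(0) = -6
g^(4)(0) = -8
The Taylor polynomial is Σ g^(k)(0)/k! · u^k.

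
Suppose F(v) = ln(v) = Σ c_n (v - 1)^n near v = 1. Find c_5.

1/5

F(1) = 0
F′(1) = 1
F′′(1) = -1
F′′′(1) = 2
F^(4)(1) = -6
F^(5)(1) = 24
Then c_k = F^(k)(1)/k! gives each Taylor coefficient.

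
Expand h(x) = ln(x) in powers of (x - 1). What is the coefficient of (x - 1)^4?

-1/4

[(x - 1)^0] = 0;  [(x - 1)^1] = 1;  [(x - 1)^2] = -1/2;  [(x - 1)^3] = 1/3;  [(x - 1)^4] = -1/4.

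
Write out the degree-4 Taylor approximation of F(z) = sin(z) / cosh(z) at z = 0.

-2*z^3/3 + z

Write the quotient as an unknown series and match coefficients against numerator = denominator · series.
F(0) = 0
F′(0) = 1
F′′(0) = 0
F′′′(0) = -4
F^(4)(0) = 0
The Taylor polynomial is Σ F^(k)(0)/k! · z^k.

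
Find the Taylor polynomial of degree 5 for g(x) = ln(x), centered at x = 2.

(x - 2)^5/160 - (x - 2)^4/64 + (x - 2)^3/24 - (x - 2)^2/8 + (x - 2)/2 + ln(2)

Use the known series and substitute for the argument.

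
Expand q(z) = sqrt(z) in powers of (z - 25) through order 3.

q(25) = 5
q′(25) = 1/10
q′′(25) = -1/500
q′′′(25) = 3/25000

(z - 25)^3/50000 - (z - 25)^2/1000 + (z - 25)/10 + 5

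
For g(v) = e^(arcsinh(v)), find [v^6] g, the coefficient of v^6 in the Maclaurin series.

Compose series: expand the inner function first, then feed it into the outer expansion.
[v^0] = 1;  [v^1] = 1;  [v^2] = 1/2;  [v^3] = 0;  [v^4] = -1/8;  [v^5] = 0;  [v^6] = 1/16.
So c_6 = g^(6)(0)/6! = 1/16.

1/16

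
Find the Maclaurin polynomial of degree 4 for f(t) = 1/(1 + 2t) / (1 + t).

Write out both Maclaurin series and multiply, keeping only the needed powers.
[t^0] = 1;  [t^1] = -3;  [t^2] = 7;  [t^3] = -15;  [t^4] = 31.

31*t^4 - 15*t^3 + 7*t^2 - 3*t + 1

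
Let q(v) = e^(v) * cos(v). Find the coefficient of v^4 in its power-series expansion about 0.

-1/6

Write out both Maclaurin series and multiply, keeping only the needed powers.
[v^0] = 1;  [v^1] = 1;  [v^2] = 0;  [v^3] = -1/3;  [v^4] = -1/6.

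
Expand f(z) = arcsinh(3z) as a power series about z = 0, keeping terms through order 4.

[z^0] = 0;  [z^1] = 3;  [z^2] = 0;  [z^3] = -9/2;  [z^4] = 0.

-9*z^3/2 + 3*z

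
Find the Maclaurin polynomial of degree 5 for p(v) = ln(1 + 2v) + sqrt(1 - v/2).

262109*v^5/40960 - 8197*v^4/2048 + 1021*v^3/384 - 65*v^2/32 + 7*v/4 + 1

Add the two expansions coefficient-wise.
p(0) = 1
p′(0) = 7/4
p′′(0) = -65/16
p′′′(0) = 1021/64
p^(4)(0) = -24591/256
p^(5)(0) = 786327/1024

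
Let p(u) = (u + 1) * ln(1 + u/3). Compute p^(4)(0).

Multiply each power in the prefactor through the base expansion.
The coefficient of u^4 in the expansion is 1/108, so p^(4)(0) = 4! * (1/108) = 2/9.

2/9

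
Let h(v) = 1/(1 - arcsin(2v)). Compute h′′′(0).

56

Let u equal the inner series; expand the outer function in u and truncate.
From the series, [v^3] h = 28/3; multiply by 3! = 6 to get 56.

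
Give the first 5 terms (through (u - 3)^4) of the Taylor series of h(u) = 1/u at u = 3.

Apply the Taylor formula c_k = f^(k)(a)/k!.
h(3) = 1/3
h′(3) = -1/9
h′′(3) = 2/27
h′′′(3) = -2/27
h^(4)(3) = 8/81
Then c_k = h^(k)(3)/k! gives each Taylor coefficient.

(u - 3)^4/243 - (u - 3)^3/81 + (u - 3)^2/27 - (u - 3)/9 + 1/3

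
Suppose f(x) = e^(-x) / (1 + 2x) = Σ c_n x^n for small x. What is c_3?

-79/6

Expand each factor separately, then convolve coefficients.
[x^0] = 1;  [x^1] = -3;  [x^2] = 13/2;  [x^3] = -79/6.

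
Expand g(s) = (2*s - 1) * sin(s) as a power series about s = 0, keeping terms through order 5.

-s^5/120 - s^4/3 + s^3/6 + 2*s^2 - s

Distribute the polynomial across the series and collect like powers.
[s^0] = 0;  [s^1] = -1;  [s^2] = 2;  [s^3] = 1/6;  [s^4] = -1/3;  [s^5] = -1/120.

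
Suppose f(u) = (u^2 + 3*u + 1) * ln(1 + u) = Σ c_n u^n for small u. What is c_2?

Distribute the polynomial across the series and collect like powers.
f(0) = 0
f′(0) = 1
f′′(0) = 5
The Taylor polynomial is Σ f^(k)(0)/k! · u^k.

5/2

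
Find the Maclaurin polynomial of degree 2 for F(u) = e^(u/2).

u^2/8 + u/2 + 1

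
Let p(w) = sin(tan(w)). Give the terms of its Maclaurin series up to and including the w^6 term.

-w^5/40 + w^3/6 + w

Plug the Maclaurin series of the inner function into that of the outer and collect terms.
[w^0] = 0;  [w^1] = 1;  [w^2] = 0;  [w^3] = 1/6;  [w^4] = 0;  [w^5] = -1/40;  [w^6] = 0.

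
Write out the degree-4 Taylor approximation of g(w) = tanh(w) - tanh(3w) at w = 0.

Add the two expansions coefficient-wise.

26*w^3/3 - 2*w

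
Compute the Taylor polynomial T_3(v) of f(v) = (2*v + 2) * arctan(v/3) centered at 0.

-2*v^3/81 + 2*v^2/3 + 2*v/3

Multiply each power in the prefactor through the base expansion.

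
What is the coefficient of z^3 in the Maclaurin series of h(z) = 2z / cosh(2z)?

Write the quotient as an unknown series and match coefficients against numerator = denominator · series.
h(0) = 0
h′(0) = 2
h′′(0) = 0
h′′′(0) = -24
So c_3 = h′′′(0)/3! = -4.

-4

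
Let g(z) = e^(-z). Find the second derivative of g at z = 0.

From the series, [z^2] g = 1/2; multiply by 2! = 2 to get 1.

1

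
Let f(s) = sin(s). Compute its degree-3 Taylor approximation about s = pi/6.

-sqrt(3)*(s - pi/6)^3/12 - (s - pi/6)^2/4 + sqrt(3)*(s - pi/6)/2 + 1/2

f(pi/6) = 1/2
f′(pi/6) = sqrt(3)/2
f′′(pi/6) = -1/2
f′′′(pi/6) = -sqrt(3)/2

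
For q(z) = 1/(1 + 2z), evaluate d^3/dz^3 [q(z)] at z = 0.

-48

The coefficient of z^3 in the expansion is -8, so q′′′(0) = 3! * (-8) = -48.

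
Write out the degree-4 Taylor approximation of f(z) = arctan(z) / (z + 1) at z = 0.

Use 1/(1 - r) = Σ r^k on the denominator, then take the Cauchy product.

-2*z^4/3 + 2*z^3/3 - z^2 + z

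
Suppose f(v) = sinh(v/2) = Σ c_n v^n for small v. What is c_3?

1/48

Apply the Taylor formula c_k = f^(k)(a)/k!.
So c_3 = f′′′(0)/3! = 1/48.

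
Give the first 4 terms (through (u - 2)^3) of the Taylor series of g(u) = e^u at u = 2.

(u - 2)^3*e^(2)/6 + (u - 2)^2*e^(2)/2 + (u - 2)*e^(2) + e^(2)

g(2) = e^(2)
g′(2) = e^(2)
g′′(2) = e^(2)
g′′′(2) = e^(2)
Dividing each by k! gives the coefficients c_0, ..., c_3.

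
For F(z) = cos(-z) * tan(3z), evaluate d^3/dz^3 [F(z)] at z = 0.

Expand each factor separately, then convolve coefficients.
From the series, [z^3] F = 15/2; multiply by 3! = 6 to get 45.

45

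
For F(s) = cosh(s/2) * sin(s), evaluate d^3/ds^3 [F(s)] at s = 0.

Expand each factor separately, then convolve coefficients.
From the series, [s^3] F = -1/24; multiply by 3! = 6 to get -1/4.

-1/4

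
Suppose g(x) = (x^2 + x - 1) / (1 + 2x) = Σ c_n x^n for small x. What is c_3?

10

Multiply each power in the prefactor through the base expansion.
g(0) = -1
g′(0) = 3
g′′(0) = -10
g′′′(0) = 60
Dividing each by k! gives the coefficients c_0, ..., c_3.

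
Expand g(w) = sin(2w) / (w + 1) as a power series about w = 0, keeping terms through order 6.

Expand 1/(denominator) as a geometric series and multiply by the numerator's series.
g(0) = 0
g′(0) = 2
g′′(0) = -4
g′′′(0) = 4
g^(4)(0) = -16
g^(5)(0) = 112
g^(6)(0) = -672

-14*w^6/15 + 14*w^5/15 - 2*w^4/3 + 2*w^3/3 - 2*w^2 + 2*w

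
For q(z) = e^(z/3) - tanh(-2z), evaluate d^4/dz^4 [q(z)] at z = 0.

Combine the two series term by term.
The coefficient of z^4 in the expansion is 1/1944, so q^(4)(0) = 4! * (1/1944) = 1/81.

1/81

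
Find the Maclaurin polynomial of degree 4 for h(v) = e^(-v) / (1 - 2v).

233*v^4/24 + 29*v^3/6 + 5*v^2/2 + v + 1

Expand each factor separately, then convolve coefficients.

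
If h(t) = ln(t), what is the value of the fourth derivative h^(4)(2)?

Apply the Taylor formula c_k = f^(k)(a)/k!.
The coefficient of (t - 2)^4 in the expansion is -1/64, so h^(4)(2) = 4! * (-1/64) = -3/8.

-3/8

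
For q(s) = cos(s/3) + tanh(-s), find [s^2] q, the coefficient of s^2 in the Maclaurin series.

-1/18

Add the two expansions coefficient-wise.
q(0) = 1
q′(0) = -1
q′′(0) = -1/9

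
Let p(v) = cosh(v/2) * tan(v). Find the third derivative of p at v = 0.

Write out both Maclaurin series and multiply, keeping only the needed powers.
From the series, [v^3] p = 11/24; multiply by 3! = 6 to get 11/4.

11/4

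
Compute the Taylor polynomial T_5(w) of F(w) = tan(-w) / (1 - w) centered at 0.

-22*w^5/15 - 4*w^4/3 - 4*w^3/3 - w^2 - w

Multiply the two series term by term and collect like powers.
F(0) = 0
F′(0) = -1
F′′(0) = -2
F′′′(0) = -8
F^(4)(0) = -32
F^(5)(0) = -176
Dividing each by k! gives the coefficients c_0, ..., c_5.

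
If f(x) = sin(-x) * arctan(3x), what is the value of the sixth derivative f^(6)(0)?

-36090

Multiply the two series term by term and collect like powers.
The coefficient of x^6 in the expansion is -401/8, so f^(6)(0) = 6! * (-401/8) = -36090.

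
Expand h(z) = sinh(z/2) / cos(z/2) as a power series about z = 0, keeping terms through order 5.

Divide the numerator series by the denominator series (power-series long division).
[z^0] = 0;  [z^1] = 1/2;  [z^2] = 0;  [z^3] = 1/12;  [z^4] = 0;  [z^5] = 3/320.

3*z^5/320 + z^3/12 + z/2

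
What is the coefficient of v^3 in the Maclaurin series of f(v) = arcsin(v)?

1/6

[v^0] = 0;  [v^1] = 1;  [v^2] = 0;  [v^3] = 1/6.
So c_3 = f′′′(0)/3! = 1/6.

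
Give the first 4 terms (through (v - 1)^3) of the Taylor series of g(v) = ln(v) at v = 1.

Use the known series and substitute for the argument.
[(v - 1)^0] = 0;  [(v - 1)^1] = 1;  [(v - 1)^2] = -1/2;  [(v - 1)^3] = 1/3.

(v - 1)^3/3 - (v - 1)^2/2 + (v - 1)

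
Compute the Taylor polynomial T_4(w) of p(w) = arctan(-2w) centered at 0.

8*w^3/3 - 2*w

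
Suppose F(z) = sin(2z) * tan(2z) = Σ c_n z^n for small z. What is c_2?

4

Expand each factor separately, then convolve coefficients.
[z^0] = 0;  [z^1] = 0;  [z^2] = 4.
So c_2 = F′′(0)/2! = 4.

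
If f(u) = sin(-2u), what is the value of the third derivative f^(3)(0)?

From the series, [u^3] f = 4/3; multiply by 3! = 6 to get 8.

8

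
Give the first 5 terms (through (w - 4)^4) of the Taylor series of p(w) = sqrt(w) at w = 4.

p(4) = 2
p′(4) = 1/4
p′′(4) = -1/32
p′′′(4) = 3/256
p^(4)(4) = -15/2048
Dividing each by k! gives the coefficients c_0, ..., c_4.

-5*(w - 4)^4/16384 + (w - 4)^3/512 - (w - 4)^2/64 + (w - 4)/4 + 2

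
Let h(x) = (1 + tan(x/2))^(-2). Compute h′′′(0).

Let u equal the inner series; expand the outer function in u and truncate.
The coefficient of x^3 in the expansion is -7/12, so h′′′(0) = 3! * (-7/12) = -7/2.

-7/2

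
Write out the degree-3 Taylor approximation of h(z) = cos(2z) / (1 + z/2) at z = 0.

Expand each factor separately, then convolve coefficients.
h(0) = 1
h′(0) = -1/2
h′′(0) = -7/2
h′′′(0) = 21/4
The Taylor polynomial is Σ h^(k)(0)/k! · z^k.

7*z^3/8 - 7*z^2/4 - z/2 + 1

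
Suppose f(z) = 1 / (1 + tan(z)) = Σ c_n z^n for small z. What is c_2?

Expand as Σ (-1)^k u^k with u equal to the inner function's series.
[z^0] = 1;  [z^1] = -1;  [z^2] = 1.
So c_2 = f′′(0)/2! = 1.

1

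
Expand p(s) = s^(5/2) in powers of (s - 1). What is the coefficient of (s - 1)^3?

Compute the successive derivatives at the expansion point and divide by k!.
[(s - 1)^0] = 1;  [(s - 1)^1] = 5/2;  [(s - 1)^2] = 15/8;  [(s - 1)^3] = 5/16.

5/16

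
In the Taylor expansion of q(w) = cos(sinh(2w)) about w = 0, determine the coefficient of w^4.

Plug the Maclaurin series of the inner function into that of the outer and collect terms.
q(0) = 1
q′(0) = 0
q′′(0) = -4
q′′′(0) = 0
q^(4)(0) = -48

-2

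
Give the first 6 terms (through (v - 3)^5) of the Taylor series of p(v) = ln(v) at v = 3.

(v - 3)^5/1215 - (v - 3)^4/324 + (v - 3)^3/81 - (v - 3)^2/18 + (v - 3)/3 + ln(3)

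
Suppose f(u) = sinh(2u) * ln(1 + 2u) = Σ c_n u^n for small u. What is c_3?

Expand each factor separately, then convolve coefficients.
[u^0] = 0;  [u^1] = 0;  [u^2] = 4;  [u^3] = -4.

-4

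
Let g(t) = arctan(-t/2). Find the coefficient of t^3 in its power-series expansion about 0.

g(0) = 0
g′(0) = -1/2
g′′(0) = 0
g′′′(0) = 1/4
So c_3 = g′′′(0)/3! = 1/24.

1/24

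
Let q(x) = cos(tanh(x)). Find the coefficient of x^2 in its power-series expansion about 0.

-1/2

Let u equal the inner series; expand the outer function in u and truncate.
q(0) = 1
q′(0) = 0
q′′(0) = -1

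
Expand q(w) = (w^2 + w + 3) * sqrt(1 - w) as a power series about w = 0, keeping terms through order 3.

-13*w^3/16 + w^2/8 - w/2 + 3

Distribute the polynomial across the series and collect like powers.
q(0) = 3
q′(0) = -1/2
q′′(0) = 1/4
q′′′(0) = -39/8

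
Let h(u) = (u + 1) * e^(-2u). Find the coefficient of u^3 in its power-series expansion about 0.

2/3

Multiply each power in the prefactor through the base expansion.
[u^0] = 1;  [u^1] = -1;  [u^2] = 0;  [u^3] = 2/3.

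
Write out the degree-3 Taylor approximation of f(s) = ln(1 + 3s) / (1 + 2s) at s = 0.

Write out both Maclaurin series and multiply, keeping only the needed powers.
f(0) = 0
f′(0) = 3
f′′(0) = -21
f′′′(0) = 180

30*s^3 - 21*s^2/2 + 3*s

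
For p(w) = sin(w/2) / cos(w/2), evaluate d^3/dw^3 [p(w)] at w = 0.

1/4

Invert the denominator's series and multiply.
The coefficient of w^3 in the expansion is 1/24, so p′′′(0) = 3! * (1/24) = 1/4.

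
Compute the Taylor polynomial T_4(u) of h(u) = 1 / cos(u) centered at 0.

5*u^4/24 + u^2/2 + 1

Write the quotient as an unknown series and match coefficients against numerator = denominator · series.
[u^0] = 1;  [u^1] = 0;  [u^2] = 1/2;  [u^3] = 0;  [u^4] = 5/24.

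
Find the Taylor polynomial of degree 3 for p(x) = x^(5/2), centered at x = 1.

p(1) = 1
p′(1) = 5/2
p′′(1) = 15/4
p′′′(1) = 15/8
Then c_k = p^(k)(1)/k! gives each Taylor coefficient.

5*(x - 1)^3/16 + 15*(x - 1)^2/8 + 5*(x - 1)/2 + 1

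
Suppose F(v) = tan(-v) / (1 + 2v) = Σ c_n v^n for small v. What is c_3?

Multiply the two series term by term and collect like powers.
F(0) = 0
F′(0) = -1
F′′(0) = 4
F′′′(0) = -26
So c_3 = F′′′(0)/3! = -13/3.

-13/3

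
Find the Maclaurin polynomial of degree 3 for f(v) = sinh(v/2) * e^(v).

Expand each factor separately, then convolve coefficients.
f(0) = 0
f′(0) = 1/2
f′′(0) = 1
f′′′(0) = 13/8

13*v^3/48 + v^2/2 + v/2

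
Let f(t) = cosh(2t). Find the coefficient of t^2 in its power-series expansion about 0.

2

Apply the Taylor formula c_k = f^(k)(a)/k!.
[t^0] = 1;  [t^1] = 0;  [t^2] = 2.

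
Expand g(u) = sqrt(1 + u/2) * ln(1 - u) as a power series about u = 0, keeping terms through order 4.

Expand each factor separately, then convolve coefficients.

-125*u^4/384 - 41*u^3/96 - 3*u^2/4 - u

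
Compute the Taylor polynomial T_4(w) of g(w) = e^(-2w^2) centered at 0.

g(0) = 1
g′(0) = 0
g′′(0) = -4
g′′′(0) = 0
g^(4)(0) = 48

2*w^4 - 2*w^2 + 1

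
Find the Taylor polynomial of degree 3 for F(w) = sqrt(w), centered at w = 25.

(w - 25)^3/50000 - (w - 25)^2/1000 + (w - 25)/10 + 5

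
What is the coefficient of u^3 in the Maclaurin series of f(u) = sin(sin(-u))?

1/3

Compose series: expand the inner function first, then feed it into the outer expansion.
[u^0] = 0;  [u^1] = -1;  [u^2] = 0;  [u^3] = 1/3.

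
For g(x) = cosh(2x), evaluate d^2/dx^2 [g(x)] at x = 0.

4

Use the known series and substitute for the argument.
From the series, [x^2] g = 2; multiply by 2! = 2 to get 4.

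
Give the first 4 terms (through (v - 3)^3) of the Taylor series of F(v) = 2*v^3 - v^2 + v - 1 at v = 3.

2*(v - 3)^3 + 17*(v - 3)^2 + 49*(v - 3) + 47

F(3) = 47
F′(3) = 49
F′′(3) = 34
F′′′(3) = 12
Dividing each by k! gives the coefficients c_0, ..., c_3.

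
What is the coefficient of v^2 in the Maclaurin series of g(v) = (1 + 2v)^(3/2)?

Differentiate repeatedly and evaluate at the center.
g(0) = 1
g′(0) = 3
g′′(0) = 3
Dividing each by k! gives the coefficients c_0, ..., c_2.

3/2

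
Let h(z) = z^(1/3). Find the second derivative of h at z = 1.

From the series, [(z - 1)^2] h = -1/9; multiply by 2! = 2 to get -2/9.

-2/9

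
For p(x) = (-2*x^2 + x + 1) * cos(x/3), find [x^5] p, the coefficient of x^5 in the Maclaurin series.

Distribute the polynomial across the series and collect like powers.
p(0) = 1
p′(0) = 1
p′′(0) = -37/9
p′′′(0) = -1/3
p^(4)(0) = 217/81
p^(5)(0) = 5/81
So c_5 = p^(5)(0)/5! = 1/1944.

1/1944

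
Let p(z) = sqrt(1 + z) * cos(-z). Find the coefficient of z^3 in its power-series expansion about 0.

-3/16

Multiply the two series term by term and collect like powers.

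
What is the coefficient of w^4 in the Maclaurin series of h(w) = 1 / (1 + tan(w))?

5/3

Expand as Σ (-1)^k u^k with u equal to the inner function's series.
h(0) = 1
h′(0) = -1
h′′(0) = 2
h′′′(0) = -8
h^(4)(0) = 40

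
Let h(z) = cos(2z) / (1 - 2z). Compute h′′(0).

Take the Cauchy product of the two expansions.
From the series, [z^2] h = 2; multiply by 2! = 2 to get 4.

4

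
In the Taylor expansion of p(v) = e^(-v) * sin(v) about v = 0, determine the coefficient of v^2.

Write out both Maclaurin series and multiply, keeping only the needed powers.
p(0) = 0
p′(0) = 1
p′′(0) = -2

-1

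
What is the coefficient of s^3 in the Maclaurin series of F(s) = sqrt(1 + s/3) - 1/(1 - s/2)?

Expand each term separately and add.
F(0) = 0
F′(0) = -1/3
F′′(0) = -19/36
F′′′(0) = -53/72
Dividing each by k! gives the coefficients c_0, ..., c_3.

-53/432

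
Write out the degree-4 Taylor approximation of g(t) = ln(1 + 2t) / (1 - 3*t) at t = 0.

Expand 1/(denominator) as a geometric series and multiply by the numerator's series.
[t^0] = 0;  [t^1] = 2;  [t^2] = 4;  [t^3] = 44/3;  [t^4] = 40.

40*t^4 + 44*t^3/3 + 4*t^2 + 2*t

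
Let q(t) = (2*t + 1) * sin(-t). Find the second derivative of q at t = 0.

-4

Shift and add copies of the series according to the polynomial's terms.
From the series, [t^2] q = -2; multiply by 2! = 2 to get -4.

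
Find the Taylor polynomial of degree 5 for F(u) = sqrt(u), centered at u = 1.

F(1) = 1
F′(1) = 1/2
F′′(1) = -1/4
F′′′(1) = 3/8
F^(4)(1) = -15/16
F^(5)(1) = 105/32

7*(u - 1)^5/256 - 5*(u - 1)^4/128 + (u - 1)^3/16 - (u - 1)^2/8 + (u - 1)/2 + 1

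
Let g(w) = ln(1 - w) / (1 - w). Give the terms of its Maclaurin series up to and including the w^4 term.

Expand 1/(denominator) as a geometric series and multiply by the numerator's series.

-25*w^4/12 - 11*w^3/6 - 3*w^2/2 - w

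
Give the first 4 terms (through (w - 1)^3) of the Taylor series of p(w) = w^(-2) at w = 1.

p(1) = 1
p′(1) = -2
p′′(1) = 6
p′′′(1) = -24
Then c_k = p^(k)(1)/k! gives each Taylor coefficient.

-4*(w - 1)^3 + 3*(w - 1)^2 - 2*(w - 1) + 1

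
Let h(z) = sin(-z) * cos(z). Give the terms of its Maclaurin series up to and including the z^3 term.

2*z^3/3 - z

Expand each factor separately, then convolve coefficients.
h(0) = 0
h′(0) = -1
h′′(0) = 0
h′′′(0) = 4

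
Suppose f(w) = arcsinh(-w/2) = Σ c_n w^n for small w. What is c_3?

f(0) = 0
f′(0) = -1/2
f′′(0) = 0
f′′′(0) = 1/8
So c_3 = f′′′(0)/3! = 1/48.

1/48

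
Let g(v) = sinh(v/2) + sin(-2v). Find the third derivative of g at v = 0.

Add the two expansions coefficient-wise.
The coefficient of v^3 in the expansion is 65/48, so g′′′(0) = 3! * (65/48) = 65/8.

65/8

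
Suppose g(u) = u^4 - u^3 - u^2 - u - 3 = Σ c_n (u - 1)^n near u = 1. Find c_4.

1

g(1) = -5
g′(1) = -2
g′′(1) = 4
g′′′(1) = 18
g^(4)(1) = 24
The Taylor polynomial is Σ g^(k)(1)/k! · (u - 1)^k.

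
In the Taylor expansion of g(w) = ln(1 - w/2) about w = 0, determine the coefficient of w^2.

-1/8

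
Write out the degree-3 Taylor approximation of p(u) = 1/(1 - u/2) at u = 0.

u^3/8 + u^2/4 + u/2 + 1

p(0) = 1
p′(0) = 1/2
p′′(0) = 1/2
p′′′(0) = 3/4
The Taylor polynomial is Σ p^(k)(0)/k! · u^k.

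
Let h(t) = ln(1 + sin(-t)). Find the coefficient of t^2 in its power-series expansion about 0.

Compose series: expand the inner function first, then feed it into the outer expansion.
[t^0] = 0;  [t^1] = -1;  [t^2] = -1/2.
So c_2 = h′′(0)/2! = -1/2.

-1/2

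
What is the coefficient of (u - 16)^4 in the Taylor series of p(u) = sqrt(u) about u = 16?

Compute the successive derivatives at the expansion point and divide by k!.
p(16) = 4
p′(16) = 1/8
p′′(16) = -1/256
p′′′(16) = 3/8192
p^(4)(16) = -15/262144
So c_4 = p^(4)(16)/4! = -5/2097152.

-5/2097152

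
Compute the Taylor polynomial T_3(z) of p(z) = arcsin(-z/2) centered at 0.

p(0) = 0
p′(0) = -1/2
p′′(0) = 0
p′′′(0) = -1/8
The Taylor polynomial is Σ p^(k)(0)/k! · z^k.

-z^3/48 - z/2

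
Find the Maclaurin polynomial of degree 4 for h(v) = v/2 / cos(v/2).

v^3/16 + v/2

Invert the denominator's series and multiply.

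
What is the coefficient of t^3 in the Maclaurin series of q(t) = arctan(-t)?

q(0) = 0
q′(0) = -1
q′′(0) = 0
q′′′(0) = 2

1/3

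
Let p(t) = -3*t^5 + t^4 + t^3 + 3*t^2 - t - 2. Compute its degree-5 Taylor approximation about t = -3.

p(-3) = 811
p′(-3) = -1315
p′′(-3) = 1716
p′′′(-3) = -1686
p^(4)(-3) = 1104
p^(5)(-3) = -360

-3*(t + 3)^5 + 46*(t + 3)^4 - 281*(t + 3)^3 + 858*(t + 3)^2 - 1315*(t + 3) + 811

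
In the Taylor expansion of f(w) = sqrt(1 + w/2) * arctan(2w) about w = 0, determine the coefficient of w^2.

1/2

Multiply the two series term by term and collect like powers.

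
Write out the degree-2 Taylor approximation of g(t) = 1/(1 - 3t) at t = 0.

[t^0] = 1;  [t^1] = 3;  [t^2] = 9.

9*t^2 + 3*t + 1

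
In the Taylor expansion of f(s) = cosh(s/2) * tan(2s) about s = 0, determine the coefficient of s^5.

Write out both Maclaurin series and multiply, keeping only the needed powers.
f(0) = 0
f′(0) = 2
f′′(0) = 0
f′′′(0) = 35/2
f^(4)(0) = 0
f^(5)(0) = 4421/8
So c_5 = f^(5)(0)/5! = 4421/960.

4421/960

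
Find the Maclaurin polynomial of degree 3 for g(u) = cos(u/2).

Compute the successive derivatives at the expansion point and divide by k!.
g(0) = 1
g′(0) = 0
g′′(0) = -1/4
g′′′(0) = 0

1 - u^2/8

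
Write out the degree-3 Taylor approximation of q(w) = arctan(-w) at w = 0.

w^3/3 - w

Use the known series and substitute for the argument.
q(0) = 0
q′(0) = -1
q′′(0) = 0
q′′′(0) = 2
Dividing each by k! gives the coefficients c_0, ..., c_3.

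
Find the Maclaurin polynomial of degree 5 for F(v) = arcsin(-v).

Compute the successive derivatives at the expansion point and divide by k!.
F(0) = 0
F′(0) = -1
F′′(0) = 0
F′′′(0) = -1
F^(4)(0) = 0
F^(5)(0) = -9
Dividing each by k! gives the coefficients c_0, ..., c_5.

-3*v^5/40 - v^3/6 - v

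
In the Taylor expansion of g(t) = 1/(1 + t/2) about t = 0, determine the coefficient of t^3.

Compute the successive derivatives at the expansion point and divide by k!.
[t^0] = 1;  [t^1] = -1/2;  [t^2] = 1/4;  [t^3] = -1/8.

-1/8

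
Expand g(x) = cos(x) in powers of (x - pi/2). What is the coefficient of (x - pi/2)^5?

g(pi/2) = 0
g′(pi/2) = -1
g′′(pi/2) = 0
g′′′(pi/2) = 1
g^(4)(pi/2) = 0
g^(5)(pi/2) = -1
Then c_k = g^(k)(pi/2)/k! gives each Taylor coefficient.

-1/120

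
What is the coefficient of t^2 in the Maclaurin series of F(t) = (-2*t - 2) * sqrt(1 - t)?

Distribute the polynomial across the series and collect like powers.
F(0) = -2
F′(0) = -1
F′′(0) = 5/2
So c_2 = F′′(0)/2! = 5/4.

5/4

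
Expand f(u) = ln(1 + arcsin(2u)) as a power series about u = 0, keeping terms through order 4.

Compose series: expand the inner function first, then feed it into the outer expansion.
f(0) = 0
f′(0) = 2
f′′(0) = -4
f′′′(0) = 24
f^(4)(0) = -160

-20*u^4/3 + 4*u^3 - 2*u^2 + 2*u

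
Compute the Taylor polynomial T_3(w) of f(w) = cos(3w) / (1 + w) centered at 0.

Take the Cauchy product of the two expansions.
[w^0] = 1;  [w^1] = -1;  [w^2] = -7/2;  [w^3] = 7/2.

7*w^3/2 - 7*w^2/2 - w + 1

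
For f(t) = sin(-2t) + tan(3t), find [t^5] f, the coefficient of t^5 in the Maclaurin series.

482/15

Expand each term separately and add.
[t^0] = 0;  [t^1] = 1;  [t^2] = 0;  [t^3] = 31/3;  [t^4] = 0;  [t^5] = 482/15.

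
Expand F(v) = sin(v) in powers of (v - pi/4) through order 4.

sqrt(2)*(v - pi/4)^4/48 - sqrt(2)*(v - pi/4)^3/12 - sqrt(2)*(v - pi/4)^2/4 + sqrt(2)*(v - pi/4)/2 + sqrt(2)/2

F(pi/4) = sqrt(2)/2
F′(pi/4) = sqrt(2)/2
F′′(pi/4) = -sqrt(2)/2
F′′′(pi/4) = -sqrt(2)/2
F^(4)(pi/4) = sqrt(2)/2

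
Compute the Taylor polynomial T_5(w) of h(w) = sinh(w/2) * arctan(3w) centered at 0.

Write out both Maclaurin series and multiply, keeping only the needed powers.

-71*w^4/16 + 3*w^2/2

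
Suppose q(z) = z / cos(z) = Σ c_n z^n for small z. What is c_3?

1/2

Divide the numerator series by the denominator series (power-series long division).
[z^0] = 0;  [z^1] = 1;  [z^2] = 0;  [z^3] = 1/2.
So c_3 = q′′′(0)/3! = 1/2.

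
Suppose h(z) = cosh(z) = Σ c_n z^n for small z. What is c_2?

1/2

h(0) = 1
h′(0) = 0
h′′(0) = 1
Dividing each by k! gives the coefficients c_0, ..., c_2.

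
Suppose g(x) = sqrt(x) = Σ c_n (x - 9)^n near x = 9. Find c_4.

-5/279936

g(9) = 3
g′(9) = 1/6
g′′(9) = -1/108
g′′′(9) = 1/648
g^(4)(9) = -5/11664
So c_4 = g^(4)(9)/4! = -5/279936.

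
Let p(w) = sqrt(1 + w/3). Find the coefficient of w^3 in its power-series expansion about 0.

p(0) = 1
p′(0) = 1/6
p′′(0) = -1/36
p′′′(0) = 1/72
So c_3 = p′′′(0)/3! = 1/432.

1/432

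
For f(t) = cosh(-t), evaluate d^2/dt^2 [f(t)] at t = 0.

1

Use the known series and substitute for the argument.
From the series, [t^2] f = 1/2; multiply by 2! = 2 to get 1.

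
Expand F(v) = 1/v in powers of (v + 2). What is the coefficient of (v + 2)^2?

-1/8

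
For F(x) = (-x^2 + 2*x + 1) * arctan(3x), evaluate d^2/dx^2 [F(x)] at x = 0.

Shift and add copies of the series according to the polynomial's terms.
From the series, [x^2] F = 6; multiply by 2! = 2 to get 12.

12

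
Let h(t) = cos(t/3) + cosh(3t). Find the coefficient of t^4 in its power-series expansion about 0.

3281/972

Expand each term separately and add.
h(0) = 2
h′(0) = 0
h′′(0) = 80/9
h′′′(0) = 0
h^(4)(0) = 6562/81
Then c_k = h^(k)(0)/k! gives each Taylor coefficient.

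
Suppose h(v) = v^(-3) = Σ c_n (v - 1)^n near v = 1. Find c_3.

h(1) = 1
h′(1) = -3
h′′(1) = 12
h′′′(1) = -60

-10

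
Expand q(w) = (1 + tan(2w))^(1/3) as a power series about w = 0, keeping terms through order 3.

112*w^3/81 - 4*w^2/9 + 2*w/3 + 1

Compose series: expand the inner function first, then feed it into the outer expansion.
[w^0] = 1;  [w^1] = 2/3;  [w^2] = -4/9;  [w^3] = 112/81.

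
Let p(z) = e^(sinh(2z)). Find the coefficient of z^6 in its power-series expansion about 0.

148/45

Let u equal the inner series; expand the outer function in u and truncate.
p(0) = 1
p′(0) = 2
p′′(0) = 4
p′′′(0) = 16
p^(4)(0) = 80
p^(5)(0) = 384
p^(6)(0) = 2368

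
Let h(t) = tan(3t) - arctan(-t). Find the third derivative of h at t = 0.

52

Combine the two series term by term.
From the series, [t^3] h = 26/3; multiply by 3! = 6 to get 52.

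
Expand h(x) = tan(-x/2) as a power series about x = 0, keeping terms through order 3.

-x^3/24 - x/2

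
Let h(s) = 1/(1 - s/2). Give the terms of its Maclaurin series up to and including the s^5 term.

h(0) = 1
h′(0) = 1/2
h′′(0) = 1/2
h′′′(0) = 3/4
h^(4)(0) = 3/2
h^(5)(0) = 15/4
Dividing each by k! gives the coefficients c_0, ..., c_5.

s^5/32 + s^4/16 + s^3/8 + s^2/4 + s/2 + 1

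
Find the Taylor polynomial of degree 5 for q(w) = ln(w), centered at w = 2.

(w - 2)^5/160 - (w - 2)^4/64 + (w - 2)^3/24 - (w - 2)^2/8 + (w - 2)/2 + ln(2)

Compute the successive derivatives at the expansion point and divide by k!.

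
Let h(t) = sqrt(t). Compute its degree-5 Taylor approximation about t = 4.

[(t - 4)^0] = 2;  [(t - 4)^1] = 1/4;  [(t - 4)^2] = -1/64;  [(t - 4)^3] = 1/512;  [(t - 4)^4] = -5/16384;  [(t - 4)^5] = 7/131072.

7*(t - 4)^5/131072 - 5*(t - 4)^4/16384 + (t - 4)^3/512 - (t - 4)^2/64 + (t - 4)/4 + 2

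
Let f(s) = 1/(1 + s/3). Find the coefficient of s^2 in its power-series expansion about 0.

Apply the Taylor formula c_k = f^(k)(a)/k!.
f(0) = 1
f′(0) = -1/3
f′′(0) = 2/9

1/9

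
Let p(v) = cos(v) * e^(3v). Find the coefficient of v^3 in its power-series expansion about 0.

Take the Cauchy product of the two expansions.
p(0) = 1
p′(0) = 3
p′′(0) = 8
p′′′(0) = 18
So c_3 = p′′′(0)/3! = 3.

3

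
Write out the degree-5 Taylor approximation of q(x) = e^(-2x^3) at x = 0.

1 - 2*x^3

q(0) = 1
q′(0) = 0
q′′(0) = 0
q′′′(0) = -12
q^(4)(0) = 0
q^(5)(0) = 0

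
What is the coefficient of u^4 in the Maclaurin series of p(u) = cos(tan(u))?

-7/24

Substitute the inner expansion into the outer series and collect powers.
[u^0] = 1;  [u^1] = 0;  [u^2] = -1/2;  [u^3] = 0;  [u^4] = -7/24.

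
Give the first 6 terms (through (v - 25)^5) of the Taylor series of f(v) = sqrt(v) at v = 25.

7*(v - 25)^5/500000000 - (v - 25)^4/2000000 + (v - 25)^3/50000 - (v - 25)^2/1000 + (v - 25)/10 + 5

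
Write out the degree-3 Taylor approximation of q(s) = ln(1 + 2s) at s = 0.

8*s^3/3 - 2*s^2 + 2*s

Differentiate repeatedly and evaluate at the center.
[s^0] = 0;  [s^1] = 2;  [s^2] = -2;  [s^3] = 8/3.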